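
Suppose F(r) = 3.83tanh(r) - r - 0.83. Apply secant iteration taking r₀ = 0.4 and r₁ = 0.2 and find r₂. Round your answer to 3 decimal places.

0.310

F(0.4) = 0.22520, F(0.2) = -0.27405
r₂ = 0.20000 − (-0.27405)·(0.20000 − 0.40000) / (-0.27405 − 0.22520) = 0.20000 − (0.05481)/(-0.49926) = 0.30978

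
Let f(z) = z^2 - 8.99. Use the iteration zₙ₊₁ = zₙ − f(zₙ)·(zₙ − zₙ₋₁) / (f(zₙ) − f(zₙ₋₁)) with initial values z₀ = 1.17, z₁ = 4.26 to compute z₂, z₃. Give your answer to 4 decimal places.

f(1.17) = -7.621100, f(4.26) = 9.157600
z₂ = 4.260000 − 9.157600·(4.260000 − 1.170000) / (9.157600 − (-7.621100)) = 4.260000 − (28.296984)/(16.778700) = 2.573517
f(2.573517) = -2.367008
z₃ = 2.573517 − (-2.367008)·(2.573517 − 4.260000) / (-2.367008 − 9.157600) = 2.573517 − (3.991917)/(-11.524608) = 2.919900

2.5735, 2.9199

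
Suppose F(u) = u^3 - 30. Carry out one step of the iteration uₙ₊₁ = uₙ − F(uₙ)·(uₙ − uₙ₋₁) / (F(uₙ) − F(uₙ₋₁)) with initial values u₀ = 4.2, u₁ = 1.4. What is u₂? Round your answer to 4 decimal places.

F(4.2) = 44.088000, F(1.4) = -27.256000
u₂ = 1.400000 − (-27.256000)·(1.400000 − 4.200000) / (-27.256000 − 44.088000) = 1.400000 − (76.316800)/(-71.344000) = 2.469702

2.4697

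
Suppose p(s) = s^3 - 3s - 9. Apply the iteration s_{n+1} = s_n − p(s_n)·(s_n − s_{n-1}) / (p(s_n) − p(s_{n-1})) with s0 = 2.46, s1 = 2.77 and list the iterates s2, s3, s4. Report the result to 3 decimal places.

2.545, 2.553, 2.554

p(2.46) = -1.49306, p(2.77) = 3.94393
s2 = 2.77000 − 3.94393·(2.77000 − 2.46000) / (3.94393 − (-1.49306)) = 2.77000 − (1.22262)/(5.43700) = 2.54513
p(2.54513) = -0.14884
s3 = 2.54513 − (-0.14884)·(2.54513 − 2.77000) / (-0.14884 − 3.94393) = 2.54513 − (0.03347)/(-4.09277) = 2.55331
p(2.55331) = -0.01394
s4 = 2.55331 − (-0.01394)·(2.55331 − 2.54513) / (-0.01394 − (-0.14884)) = 2.55331 − (-0.00011)/(0.13490) = 2.55415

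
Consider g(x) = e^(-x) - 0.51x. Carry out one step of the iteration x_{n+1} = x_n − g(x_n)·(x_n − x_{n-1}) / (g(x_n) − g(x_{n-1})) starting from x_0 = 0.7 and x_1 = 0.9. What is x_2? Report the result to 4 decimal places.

g(0.7) = 0.139585, g(0.9) = -0.052430
x_2 = 0.900000 − (-0.052430)·(0.900000 − 0.700000) / (-0.052430 − 0.139585) = 0.900000 − (-0.010486)/(-0.192016) = 0.845390

0.8454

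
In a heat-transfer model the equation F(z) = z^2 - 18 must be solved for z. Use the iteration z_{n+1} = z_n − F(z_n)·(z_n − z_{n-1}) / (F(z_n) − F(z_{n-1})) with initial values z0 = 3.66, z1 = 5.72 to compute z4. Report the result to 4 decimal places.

F(3.66) = -4.604400, F(5.72) = 14.718400
z2 = 5.720000 − 14.718400·(5.720000 − 3.660000) / (14.718400 − (-4.604400)) = 5.720000 − (30.319904)/(19.322800) = 4.150874
F(4.150874) = -0.770243
z3 = 4.150874 − (-0.770243)·(4.150874 − 5.720000) / (-0.770243 − 14.718400) = 4.150874 − (1.208609)/(-15.488643) = 4.228906
F(4.228906) = -0.116353
z4 = 4.228906 − (-0.116353)·(4.228906 − 4.150874) / (-0.116353 − (-0.770243)) = 4.228906 − (-0.009079)/(0.653890) = 4.242791

4.2428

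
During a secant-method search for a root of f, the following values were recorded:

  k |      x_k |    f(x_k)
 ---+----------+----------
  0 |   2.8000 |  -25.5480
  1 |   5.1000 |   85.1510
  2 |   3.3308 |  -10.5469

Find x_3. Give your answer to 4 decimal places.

3.5258

x_3 = 3.3308 − (-10.5469)·(3.3308 − 5.1000) / (-10.5469 − 85.1510)
   = 3.3308 − (18.659575)/(-95.697900) = 3.525784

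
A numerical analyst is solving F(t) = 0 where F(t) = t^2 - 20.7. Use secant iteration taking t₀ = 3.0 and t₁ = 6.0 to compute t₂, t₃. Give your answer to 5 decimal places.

F(3.0) = -11.7000000, F(6.0) = 15.3000000
t₂ = 6.0000000 − 15.3000000·(6.0000000 − 3.0000000) / (15.3000000 − (-11.7000000)) = 6.0000000 − (45.9000000)/(27.0000000) = 4.3000000
F(4.3000000) = -2.2100000
t₃ = 4.3000000 − (-2.2100000)·(4.3000000 − 6.0000000) / (-2.2100000 − 15.3000000) = 4.3000000 − (3.7570000)/(-17.5100000) = 4.5145631

4.30000, 4.51456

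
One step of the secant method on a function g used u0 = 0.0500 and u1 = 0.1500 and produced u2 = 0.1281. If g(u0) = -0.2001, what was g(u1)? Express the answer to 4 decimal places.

The secant line through (0.0500, -0.2001) and (0.1500, g(u1)) crosses zero at u2 = 0.1281.
So (0.0500, -0.2001), (0.1500, g(u1)), (0.1281, 0) are collinear:
g(u1) = -0.2001 · (0.1500 − 0.1281) / (0.0500 − 0.1281) = -0.2001 · (0.021900)/(-0.078100) = 0.056110

0.0561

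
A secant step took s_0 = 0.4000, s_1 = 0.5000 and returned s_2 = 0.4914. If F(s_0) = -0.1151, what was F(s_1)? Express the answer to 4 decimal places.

The secant line through (0.4000, -0.1151) and (0.5000, F(s_1)) crosses zero at s_2 = 0.4914.
So (0.4000, -0.1151), (0.5000, F(s_1)), (0.4914, 0) are collinear:
F(s_1) = -0.1151 · (0.5000 − 0.4914) / (0.4000 − 0.4914) = -0.1151 · (0.008600)/(-0.091400) = 0.010830

0.0108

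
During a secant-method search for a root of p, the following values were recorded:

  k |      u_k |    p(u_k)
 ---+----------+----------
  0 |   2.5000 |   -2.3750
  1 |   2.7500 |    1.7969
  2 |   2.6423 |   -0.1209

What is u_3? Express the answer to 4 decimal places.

2.6491

u_3 = 2.6423 − (-0.1209)·(2.6423 − 2.7500) / (-0.1209 − 1.7969)
   = 2.6423 − (0.013021)/(-1.917800) = 2.649090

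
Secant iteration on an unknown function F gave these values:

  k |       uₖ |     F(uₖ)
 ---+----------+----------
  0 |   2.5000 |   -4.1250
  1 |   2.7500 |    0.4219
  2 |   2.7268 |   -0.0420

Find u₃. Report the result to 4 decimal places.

u₃ = 2.7268 − (-0.0420)·(2.7268 − 2.7500) / (-0.0420 − 0.4219)
   = 2.7268 − (0.000974)/(-0.463900) = 2.728900

2.7289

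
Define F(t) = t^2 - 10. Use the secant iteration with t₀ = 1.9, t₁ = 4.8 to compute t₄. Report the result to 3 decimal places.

3.166

F(1.9) = -6.39000, F(4.8) = 13.04000
t₂ = 4.80000 − 13.04000·(4.80000 − 1.90000) / (13.04000 − (-6.39000)) = 4.80000 − (37.81600)/(19.43000) = 2.85373
F(2.85373) = -1.85622
t₃ = 2.85373 − (-1.85622)·(2.85373 − 4.80000) / (-1.85622 − 13.04000) = 2.85373 − (3.61270)/(-14.89622) = 3.09626
F(3.09626) = -0.41320
t₄ = 3.09626 − (-0.41320)·(3.09626 − 2.85373) / (-0.41320 − (-1.85622)) = 3.09626 − (-0.10021)/(1.44302) = 3.16570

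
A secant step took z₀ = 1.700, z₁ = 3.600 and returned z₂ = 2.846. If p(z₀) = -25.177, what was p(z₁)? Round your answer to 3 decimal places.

The secant line through (1.700, -25.177) and (3.600, p(z₁)) crosses zero at z₂ = 2.846.
So (1.700, -25.177), (3.600, p(z₁)), (2.846, 0) are collinear:
p(z₁) = -25.177 · (3.600 − 2.846) / (1.700 − 2.846) = -25.177 · (0.75400)/(-1.14600) = 16.56497

16.565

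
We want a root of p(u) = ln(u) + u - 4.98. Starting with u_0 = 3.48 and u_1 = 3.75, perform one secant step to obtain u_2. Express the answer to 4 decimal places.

p(3.48) = -0.252968, p(3.75) = 0.091756
u_2 = 3.750000 − 0.091756·(3.750000 − 3.480000) / (0.091756 − (-0.252968)) = 3.750000 − (0.024774)/(0.344724) = 3.678133

3.6781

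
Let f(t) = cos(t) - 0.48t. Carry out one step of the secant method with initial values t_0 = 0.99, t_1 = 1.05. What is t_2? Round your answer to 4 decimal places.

1.0452

f(0.99) = 0.073490, f(1.05) = -0.006429
t_2 = 1.050000 − (-0.006429)·(1.050000 − 0.990000) / (-0.006429 − 0.073490) = 1.050000 − (-0.000386)/(-0.079919) = 1.045173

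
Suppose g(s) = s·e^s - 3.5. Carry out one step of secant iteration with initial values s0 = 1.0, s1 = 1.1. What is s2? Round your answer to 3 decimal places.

g(1.0) = -0.78172, g(1.1) = -0.19542
s2 = 1.10000 − (-0.19542)·(1.10000 − 1.00000) / (-0.19542 − (-0.78172)) = 1.10000 − (-0.01954)/(0.58630) = 1.13333

1.133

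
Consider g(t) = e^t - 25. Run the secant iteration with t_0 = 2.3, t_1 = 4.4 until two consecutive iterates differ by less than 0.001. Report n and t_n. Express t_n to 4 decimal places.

n = 7, t_n = 3.2189

g(2.3) = -15.025818, g(4.4) = 56.450869
t_2 = 4.400000 − 56.450869·(2.100000)/(71.476686) = 2.741462;  |Δ| = 1.658538
g(2.741462) = -9.490362
t_3 = 2.741462 − (-9.490362)·(-1.658538)/(-65.941230) = 2.980161;  |Δ| = 0.238699
g(2.980161) = -5.309013
t_4 = 2.980161 − (-5.309013)·(0.238699)/(4.181348) = 3.283235;  |Δ| = 0.303074
g(3.283235) = 1.661885
t_5 = 3.283235 − 1.661885·(0.303074)/(6.970898) = 3.210981;  |Δ| = 0.072254
g(3.210981) = -0.196589
t_6 = 3.210981 − (-0.196589)·(-0.072254)/(-1.858474) = 3.218624;  |Δ| = 0.007643
g(3.218624) = -0.006290
t_7 = 3.218624 − (-0.006290)·(0.007643)/(0.190299) = 3.218877;  |Δ| = 0.000253
|t_7 − t_6| = 0.000253 < 0.001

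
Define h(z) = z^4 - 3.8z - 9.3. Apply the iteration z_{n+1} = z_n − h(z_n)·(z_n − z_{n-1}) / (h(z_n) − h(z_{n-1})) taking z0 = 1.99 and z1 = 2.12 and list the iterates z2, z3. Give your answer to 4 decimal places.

2.0281, 2.0309

h(1.99) = -1.179608, h(2.12) = 2.843631
z2 = 2.120000 − 2.843631·(2.120000 − 1.990000) / (2.843631 − (-1.179608)) = 2.120000 − (0.369672)/(4.023239) = 2.028116
h(2.028116) = -0.087984
z3 = 2.028116 − (-0.087984)·(2.028116 − 2.120000) / (-0.087984 − 2.843631) = 2.028116 − (0.008084)/(-2.931615) = 2.030873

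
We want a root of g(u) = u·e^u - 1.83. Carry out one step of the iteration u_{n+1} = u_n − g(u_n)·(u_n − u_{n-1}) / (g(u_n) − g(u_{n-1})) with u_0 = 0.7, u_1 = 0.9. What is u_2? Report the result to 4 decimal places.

g(0.7) = -0.420373, g(0.9) = 0.383643
u_2 = 0.900000 − 0.383643·(0.900000 − 0.700000) / (0.383643 − (-0.420373)) = 0.900000 − (0.076729)/(0.804016) = 0.804568

0.8046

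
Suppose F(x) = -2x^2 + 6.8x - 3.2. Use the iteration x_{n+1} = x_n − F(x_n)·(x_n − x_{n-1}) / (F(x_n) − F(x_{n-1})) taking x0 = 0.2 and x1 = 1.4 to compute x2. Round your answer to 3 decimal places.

0.733

F(0.2) = -1.92000, F(1.4) = 2.40000
x2 = 1.40000 − 2.40000·(1.40000 − 0.20000) / (2.40000 − (-1.92000)) = 1.40000 − (2.88000)/(4.32000) = 0.73333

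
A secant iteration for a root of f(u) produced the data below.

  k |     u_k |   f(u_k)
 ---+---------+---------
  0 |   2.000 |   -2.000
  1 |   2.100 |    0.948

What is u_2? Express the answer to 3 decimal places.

u_2 = 2.100 − 0.948·(2.100 − 2.000) / (0.948 − (-2.000))
   = 2.100 − (0.09480)/(2.94800) = 2.06784

2.068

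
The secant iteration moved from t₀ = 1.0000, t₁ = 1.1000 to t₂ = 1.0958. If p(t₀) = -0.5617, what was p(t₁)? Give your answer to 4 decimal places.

The secant line through (1.0000, -0.5617) and (1.1000, p(t₁)) crosses zero at t₂ = 1.0958.
So (1.0000, -0.5617), (1.1000, p(t₁)), (1.0958, 0) are collinear:
p(t₁) = -0.5617 · (1.1000 − 1.0958) / (1.0000 − 1.0958) = -0.5617 · (0.004200)/(-0.095800) = 0.024626

0.0246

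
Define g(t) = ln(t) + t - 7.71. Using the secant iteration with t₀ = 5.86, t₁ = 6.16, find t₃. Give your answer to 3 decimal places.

g(5.86) = -0.08185, g(6.16) = 0.26808
t₂ = 6.16000 − 0.26808·(6.16000 − 5.86000) / (0.26808 − (-0.08185)) = 6.16000 − (0.08042)/(0.34993) = 5.93017
g(5.93017) = 0.00023
t₃ = 5.93017 − 0.00023·(5.93017 − 6.16000) / (0.00023 − 0.26808) = 5.93017 − (-0.00005)/(-0.26785) = 5.92998

5.930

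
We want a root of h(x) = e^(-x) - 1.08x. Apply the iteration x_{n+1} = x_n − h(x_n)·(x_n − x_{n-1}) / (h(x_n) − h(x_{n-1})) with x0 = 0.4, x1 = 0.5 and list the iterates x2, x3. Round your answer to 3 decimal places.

0.539, 0.540

h(0.4) = 0.23832, h(0.5) = 0.06653
x2 = 0.50000 − 0.06653·(0.50000 − 0.40000) / (0.06653 − 0.23832) = 0.50000 − (0.00665)/(-0.17179) = 0.53873
h(0.53873) = 0.00166
x3 = 0.53873 − 0.00166·(0.53873 − 0.50000) / (0.00166 − 0.06653) = 0.53873 − (0.00006)/(-0.06487) = 0.53972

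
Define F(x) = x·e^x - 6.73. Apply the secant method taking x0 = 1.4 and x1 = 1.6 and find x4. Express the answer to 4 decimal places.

1.5007

F(1.4) = -1.052720, F(1.6) = 1.194852
x2 = 1.600000 − 1.194852·(1.600000 − 1.400000) / (1.194852 − (-1.052720)) = 1.600000 − (0.238970)/(2.247572) = 1.493676
F(1.493676) = -0.078007
x3 = 1.493676 − (-0.078007)·(1.493676 − 1.600000) / (-0.078007 − 1.194852) = 1.493676 − (0.008294)/(-1.272859) = 1.500192
F(1.500192) = -0.005312
x4 = 1.500192 − (-0.005312)·(1.500192 − 1.493676) / (-0.005312 − (-0.078007)) = 1.500192 − (-0.000035)/(0.072694) = 1.500668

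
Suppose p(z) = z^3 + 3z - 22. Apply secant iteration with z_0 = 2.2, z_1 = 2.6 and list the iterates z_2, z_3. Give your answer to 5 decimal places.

2.43386, 2.44663

p(2.2) = -4.7520000, p(2.6) = 3.3760000
z_2 = 2.6000000 − 3.3760000·(2.6000000 − 2.2000000) / (3.3760000 − (-4.7520000)) = 2.6000000 − (1.3504000)/(8.1280000) = 2.4338583
p(2.4338583) = -0.2810616
z_3 = 2.4338583 − (-0.2810616)·(2.4338583 − 2.6000000) / (-0.2810616 − 3.3760000) = 2.4338583 − (0.0466961)/(-3.6570616) = 2.4466270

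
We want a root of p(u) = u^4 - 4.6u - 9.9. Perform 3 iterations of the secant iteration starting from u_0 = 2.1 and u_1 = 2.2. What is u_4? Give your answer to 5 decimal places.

2.10344

p(2.1) = -0.1119000, p(2.2) = 3.4056000
u_2 = 2.2000000 − 3.4056000·(2.2000000 − 2.1000000) / (3.4056000 − (-0.1119000)) = 2.2000000 − (0.3405600)/(3.5175000) = 2.1031812
p(2.1031812) = -0.0084199
u_3 = 2.1031812 − (-0.0084199)·(2.1031812 − 2.2000000) / (-0.0084199 − 3.4056000) = 2.1031812 − (0.0008152)/(-3.4140199) = 2.1034200
p(2.1034200) = -0.0006311
u_4 = 2.1034200 − (-0.0006311)·(2.1034200 − 2.1031812) / (-0.0006311 − (-0.0084199)) = 2.1034200 − (-0.0000002)/(0.0077888) = 2.1034394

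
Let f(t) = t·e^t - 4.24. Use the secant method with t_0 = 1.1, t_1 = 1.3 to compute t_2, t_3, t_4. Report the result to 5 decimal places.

1.22766, 1.23386, 1.23417

f(1.1) = -0.9354174, f(1.3) = 0.5300857
t_2 = 1.3000000 − 0.5300857·(1.3000000 − 1.1000000) / (0.5300857 − (-0.9354174)) = 1.3000000 − (0.1060171)/(1.4655030) = 1.2276582
f(1.2276582) = -0.0497238
t_3 = 1.2276582 − (-0.0497238)·(1.2276582 − 1.3000000) / (-0.0497238 − 0.5300857) = 1.2276582 − (0.0035971)/(-0.5798095) = 1.2338621
f(1.2338621) = -0.0023395
t_4 = 1.2338621 − (-0.0023395)·(1.2338621 − 1.2276582) / (-0.0023395 − (-0.0497238)) = 1.2338621 − (-0.0000145)/(0.0473844) = 1.2341685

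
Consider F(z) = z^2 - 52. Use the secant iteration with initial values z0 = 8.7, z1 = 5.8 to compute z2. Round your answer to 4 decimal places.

7.0662

F(8.7) = 23.690000, F(5.8) = -18.360000
z2 = 5.800000 − (-18.360000)·(5.800000 − 8.700000) / (-18.360000 − 23.690000) = 5.800000 − (53.244000)/(-42.050000) = 7.066207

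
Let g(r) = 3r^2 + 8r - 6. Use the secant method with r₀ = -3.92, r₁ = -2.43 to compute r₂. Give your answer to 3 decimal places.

-3.129

g(-3.92) = 8.73920, g(-2.43) = -7.72530
r₂ = -2.43000 − (-7.72530)·(-2.43000 − (-3.92000)) / (-7.72530 − 8.73920) = -2.43000 − (-11.51070)/(-16.46450) = -3.12912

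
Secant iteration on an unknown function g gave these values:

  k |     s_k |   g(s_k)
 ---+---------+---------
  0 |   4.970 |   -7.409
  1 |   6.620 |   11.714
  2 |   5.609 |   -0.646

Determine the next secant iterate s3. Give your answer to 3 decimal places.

5.662

s3 = 5.609 − (-0.646)·(5.609 − 6.620) / (-0.646 − 11.714)
   = 5.609 − (0.65311)/(-12.36000) = 5.66184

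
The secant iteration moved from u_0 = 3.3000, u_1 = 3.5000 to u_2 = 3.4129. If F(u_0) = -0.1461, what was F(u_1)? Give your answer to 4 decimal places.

0.1127

The secant line through (3.3000, -0.1461) and (3.5000, F(u_1)) crosses zero at u_2 = 3.4129.
So (3.3000, -0.1461), (3.5000, F(u_1)), (3.4129, 0) are collinear:
F(u_1) = -0.1461 · (3.5000 − 3.4129) / (3.3000 − 3.4129) = -0.1461 · (0.087100)/(-0.112900) = 0.112713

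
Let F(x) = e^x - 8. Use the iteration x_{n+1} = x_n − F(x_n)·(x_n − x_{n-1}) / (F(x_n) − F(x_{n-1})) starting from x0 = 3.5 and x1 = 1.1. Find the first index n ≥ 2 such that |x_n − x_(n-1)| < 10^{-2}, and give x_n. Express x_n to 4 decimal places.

n = 7, x_n = 2.0794

F(3.5) = 25.115452, F(1.1) = -4.995834
x2 = 1.100000 − (-4.995834)·(-2.400000)/(-30.111286) = 1.498190;  |Δ| = 0.398190
F(1.498190) = -3.526417
x3 = 1.498190 − (-3.526417)·(0.398190)/(1.469417) = 2.453795;  |Δ| = 0.955605
F(2.453795) = 3.632409
x4 = 2.453795 − 3.632409·(0.955605)/(7.158826) = 1.968918;  |Δ| = 0.484877
F(1.968918) = -0.837077
x5 = 1.968918 − (-0.837077)·(-0.484877)/(-4.469486) = 2.059729;  |Δ| = 0.090811
F(2.059729) = -0.156154
x6 = 2.059729 − (-0.156154)·(0.090811)/(0.680923) = 2.080555;  |Δ| = 0.020825
F(2.080555) = 0.008910
x7 = 2.080555 − 0.008910·(0.020825)/(0.165064) = 2.079431;  |Δ| = 0.001124
|x7 − x6| = 0.001124 < 10^{-2}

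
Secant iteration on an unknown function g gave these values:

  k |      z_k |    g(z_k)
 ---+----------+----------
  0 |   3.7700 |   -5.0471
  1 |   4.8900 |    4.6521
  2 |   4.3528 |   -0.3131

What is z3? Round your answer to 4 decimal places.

z3 = 4.3528 − (-0.3131)·(4.3528 − 4.8900) / (-0.3131 − 4.6521)
   = 4.3528 − (0.168197)/(-4.965200) = 4.386675

4.3867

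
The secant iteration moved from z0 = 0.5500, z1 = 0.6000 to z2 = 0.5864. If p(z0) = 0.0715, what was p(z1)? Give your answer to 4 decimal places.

The secant line through (0.5500, 0.0715) and (0.6000, p(z1)) crosses zero at z2 = 0.5864.
So (0.5500, 0.0715), (0.6000, p(z1)), (0.5864, 0) are collinear:
p(z1) = 0.0715 · (0.6000 − 0.5864) / (0.5500 − 0.5864) = 0.0715 · (0.013600)/(-0.036400) = -0.026714

-0.0267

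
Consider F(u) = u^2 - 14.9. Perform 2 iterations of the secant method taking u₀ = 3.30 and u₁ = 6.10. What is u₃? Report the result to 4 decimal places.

3.8296

F(3.30) = -4.010000, F(6.10) = 22.310000
u₂ = 6.100000 − 22.310000·(6.100000 − 3.300000) / (22.310000 − (-4.010000)) = 6.100000 − (62.468000)/(26.320000) = 3.726596
F(3.726596) = -1.012484
u₃ = 3.726596 − (-1.012484)·(3.726596 − 6.100000) / (-1.012484 − 22.310000) = 3.726596 − (2.403034)/(-23.322484) = 3.829631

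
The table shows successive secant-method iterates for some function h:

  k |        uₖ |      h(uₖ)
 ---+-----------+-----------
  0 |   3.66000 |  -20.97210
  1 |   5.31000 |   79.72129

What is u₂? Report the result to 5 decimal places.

u₂ = 5.31000 − 79.72129·(5.31000 − 3.66000) / (79.72129 − (-20.97210))
   = 5.31000 − (131.5401285)/(100.6933900) = 4.0036568

4.00366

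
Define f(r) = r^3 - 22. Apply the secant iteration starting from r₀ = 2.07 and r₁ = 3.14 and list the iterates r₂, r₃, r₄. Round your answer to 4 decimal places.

2.7060, 2.7911, 2.8024

f(2.07) = -13.130257, f(3.14) = 8.959144
r₂ = 3.140000 − 8.959144·(3.140000 − 2.070000) / (8.959144 − (-13.130257)) = 3.140000 − (9.586284)/(22.089401) = 2.706023
f(2.706023) = -2.184975
r₃ = 2.706023 − (-2.184975)·(2.706023 − 3.140000) / (-2.184975 − 8.959144) = 2.706023 − (0.948228)/(-11.144119) = 2.791111
f(2.791111) = -0.256403
r₄ = 2.791111 − (-0.256403)·(2.791111 − 2.706023) / (-0.256403 − (-2.184975)) = 2.791111 − (-0.021817)/(1.928572) = 2.802424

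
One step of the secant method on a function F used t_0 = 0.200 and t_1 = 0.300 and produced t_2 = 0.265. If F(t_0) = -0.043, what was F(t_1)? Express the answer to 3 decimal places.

0.023

The secant line through (0.200, -0.043) and (0.300, F(t_1)) crosses zero at t_2 = 0.265.
So (0.200, -0.043), (0.300, F(t_1)), (0.265, 0) are collinear:
F(t_1) = -0.043 · (0.300 − 0.265) / (0.200 − 0.265) = -0.043 · (0.03500)/(-0.06500) = 0.02315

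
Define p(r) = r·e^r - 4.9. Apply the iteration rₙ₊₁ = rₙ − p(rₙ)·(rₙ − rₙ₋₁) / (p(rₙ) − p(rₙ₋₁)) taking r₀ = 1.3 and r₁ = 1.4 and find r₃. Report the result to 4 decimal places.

p(1.3) = -0.129914, p(1.4) = 0.777280
r₂ = 1.400000 − 0.777280·(1.400000 − 1.300000) / (0.777280 − (-0.129914)) = 1.400000 − (0.077728)/(0.907194) = 1.314320
p(1.314320) = -0.007809
r₃ = 1.314320 − (-0.007809)·(1.314320 − 1.400000) / (-0.007809 − 0.777280) = 1.314320 − (0.000669)/(-0.785089) = 1.315173

1.3152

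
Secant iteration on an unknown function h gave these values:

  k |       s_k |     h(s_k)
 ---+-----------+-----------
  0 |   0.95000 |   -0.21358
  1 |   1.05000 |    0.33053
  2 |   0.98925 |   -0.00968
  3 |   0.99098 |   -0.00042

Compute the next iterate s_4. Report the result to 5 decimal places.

0.99106

s_4 = 0.99098 − (-0.00042)·(0.99098 − 0.98925) / (-0.00042 − (-0.00968))
   = 0.99098 − (-0.0000007)/(0.0092600) = 0.9910585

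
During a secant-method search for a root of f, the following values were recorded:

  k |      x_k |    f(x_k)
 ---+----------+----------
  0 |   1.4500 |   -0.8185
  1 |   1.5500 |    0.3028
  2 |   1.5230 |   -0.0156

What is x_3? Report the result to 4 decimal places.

1.5243

x_3 = 1.5230 − (-0.0156)·(1.5230 − 1.5500) / (-0.0156 − 0.3028)
   = 1.5230 − (0.000421)/(-0.318400) = 1.524323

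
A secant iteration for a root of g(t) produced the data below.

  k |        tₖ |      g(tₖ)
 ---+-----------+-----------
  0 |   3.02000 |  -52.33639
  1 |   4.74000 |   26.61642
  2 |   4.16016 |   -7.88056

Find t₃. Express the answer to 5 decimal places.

t₃ = 4.16016 − (-7.88056)·(4.16016 − 4.74000) / (-7.88056 − 26.61642)
   = 4.16016 − (4.5694639)/(-34.4969800) = 4.2926198

4.29262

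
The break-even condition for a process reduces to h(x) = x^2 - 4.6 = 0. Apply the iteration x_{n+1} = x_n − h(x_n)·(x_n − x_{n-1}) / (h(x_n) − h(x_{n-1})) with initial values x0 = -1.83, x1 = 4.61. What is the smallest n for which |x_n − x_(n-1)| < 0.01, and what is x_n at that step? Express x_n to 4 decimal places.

h(-1.83) = -1.251100, h(4.61) = 16.652100
x2 = 4.610000 − 16.652100·(6.440000)/(17.903200) = -1.379964;  |Δ| = 5.989964
h(-1.379964) = -2.695699
x3 = -1.379964 − (-2.695699)·(-5.989964)/(-19.347799) = -0.545392;  |Δ| = 0.834573
h(-0.545392) = -4.302548
x4 = -0.545392 − (-4.302548)·(0.834573)/(-1.606849) = -2.780069;  |Δ| = 2.234677
h(-2.780069) = 3.128782
x5 = -2.780069 − 3.128782·(-2.234677)/(7.431330) = -1.839212;  |Δ| = 0.940857
h(-1.839212) = -1.217300
x6 = -1.839212 − (-1.217300)·(0.940857)/(-4.346082) = -2.102738;  |Δ| = 0.263526
h(-2.102738) = -0.178494
x7 = -2.102738 − (-0.178494)·(-0.263526)/(1.038806) = -2.148018;  |Δ| = 0.045281
h(-2.148018) = 0.013983
x8 = -2.148018 − 0.013983·(-0.045281)/(0.192477) = -2.144729;  |Δ| = 0.003290
|x8 − x7| = 0.003290 < 0.01

n = 8, x_n = -2.1447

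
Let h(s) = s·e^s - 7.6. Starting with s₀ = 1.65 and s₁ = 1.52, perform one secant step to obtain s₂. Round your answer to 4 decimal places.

h(1.65) = 0.991517, h(1.52) = -0.650218
s₂ = 1.520000 − (-0.650218)·(1.520000 − 1.650000) / (-0.650218 − 0.991517) = 1.520000 − (0.084528)/(-1.641734) = 1.571487

1.5715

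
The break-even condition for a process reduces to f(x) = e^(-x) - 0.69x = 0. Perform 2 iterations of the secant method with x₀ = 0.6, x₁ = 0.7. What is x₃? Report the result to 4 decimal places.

f(0.6) = 0.134812, f(0.7) = 0.013585
x₂ = 0.700000 − 0.013585·(0.700000 − 0.600000) / (0.013585 − 0.134812) = 0.700000 − (0.001359)/(-0.121226) = 0.711207
f(0.711207) = 0.000319
x₃ = 0.711207 − 0.000319·(0.711207 − 0.700000) / (0.000319 − 0.013585) = 0.711207 − (0.000004)/(-0.013266) = 0.711476

0.7115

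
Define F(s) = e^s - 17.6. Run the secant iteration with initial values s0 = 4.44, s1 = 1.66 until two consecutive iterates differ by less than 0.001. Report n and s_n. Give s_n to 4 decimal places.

n = 8, s_n = 2.8679

F(4.44) = 67.174942, F(1.66) = -12.340689
s2 = 1.660000 − (-12.340689)·(-2.780000)/(-79.515631) = 2.091451;  |Δ| = 0.431451
F(2.091451) = -9.503343
s3 = 2.091451 − (-9.503343)·(0.431451)/(2.837346) = 3.536544;  |Δ| = 1.445093
F(3.536544) = 16.748020
s4 = 3.536544 − 16.748020·(1.445093)/(26.251364) = 2.614594;  |Δ| = 0.921950
F(2.614594) = -3.938329
s5 = 2.614594 − (-3.938329)·(-0.921950)/(-20.686349) = 2.790118;  |Δ| = 0.175524
F(2.790118) = -1.317062
s6 = 2.790118 − (-1.317062)·(0.175524)/(2.621267) = 2.878310;  |Δ| = 0.088192
F(2.878310) = 0.184194
s7 = 2.878310 − 0.184194·(0.088192)/(1.501256) = 2.867489;  |Δ| = 0.010821
F(2.867489) = -0.007204
s8 = 2.867489 − (-0.007204)·(-0.010821)/(-0.191398) = 2.867897;  |Δ| = 0.000407
|s8 − s7| = 0.000407 < 0.001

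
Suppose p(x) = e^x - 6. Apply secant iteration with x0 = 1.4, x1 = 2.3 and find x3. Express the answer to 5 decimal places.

p(1.4) = -1.9448000, p(2.3) = 3.9741825
x2 = 2.3000000 − 3.9741825·(2.3000000 − 1.4000000) / (3.9741825 − (-1.9448000)) = 2.3000000 − (3.5767642)/(5.9189825) = 1.6957130
p(1.6957130) = -0.5494692
x3 = 1.6957130 − (-0.5494692)·(1.6957130 − 2.3000000) / (-0.5494692 − 3.9741825) = 1.6957130 − (0.3320371)/(-4.5236517) = 1.7691132

1.76911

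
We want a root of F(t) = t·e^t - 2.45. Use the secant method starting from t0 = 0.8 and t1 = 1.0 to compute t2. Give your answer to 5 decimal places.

0.94279

F(0.8) = -0.6695673, F(1.0) = 0.2682818
t2 = 1.0000000 − 0.2682818·(1.0000000 − 0.8000000) / (0.2682818 − (-0.6695673)) = 1.0000000 − (0.0536564)/(0.9378491) = 0.9427878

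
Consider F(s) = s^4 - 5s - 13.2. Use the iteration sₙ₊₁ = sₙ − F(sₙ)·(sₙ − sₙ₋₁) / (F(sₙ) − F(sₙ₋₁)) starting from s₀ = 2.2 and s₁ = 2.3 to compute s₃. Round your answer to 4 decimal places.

2.2202

F(2.2) = -0.774400, F(2.3) = 3.284100
s₂ = 2.300000 − 3.284100·(2.300000 − 2.200000) / (3.284100 − (-0.774400)) = 2.300000 − (0.328410)/(4.058500) = 2.219081
F(2.219081) = -0.046475
s₃ = 2.219081 − (-0.046475)·(2.219081 − 2.300000) / (-0.046475 − 3.284100) = 2.219081 − (0.003761)/(-3.330575) = 2.220210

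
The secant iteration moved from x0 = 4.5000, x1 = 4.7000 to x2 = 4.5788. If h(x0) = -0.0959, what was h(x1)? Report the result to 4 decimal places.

0.1475

The secant line through (4.5000, -0.0959) and (4.7000, h(x1)) crosses zero at x2 = 4.5788.
So (4.5000, -0.0959), (4.7000, h(x1)), (4.5788, 0) are collinear:
h(x1) = -0.0959 · (4.7000 − 4.5788) / (4.5000 − 4.5788) = -0.0959 · (0.121200)/(-0.078800) = 0.147501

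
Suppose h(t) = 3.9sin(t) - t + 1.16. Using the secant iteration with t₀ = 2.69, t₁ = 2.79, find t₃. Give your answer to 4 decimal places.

2.7279

h(2.69) = 0.171956, h(2.79) = -0.286865
t₂ = 2.790000 − (-0.286865)·(2.790000 − 2.690000) / (-0.286865 − 0.171956) = 2.790000 − (-0.028687)/(-0.458822) = 2.727478
h(2.727478) = 0.001803
t₃ = 2.727478 − 0.001803·(2.727478 − 2.790000) / (0.001803 − (-0.286865)) = 2.727478 − (-0.000113)/(0.288669) = 2.727868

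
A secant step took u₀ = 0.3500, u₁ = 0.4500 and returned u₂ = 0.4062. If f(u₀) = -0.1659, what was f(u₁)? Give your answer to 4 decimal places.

0.1293

The secant line through (0.3500, -0.1659) and (0.4500, f(u₁)) crosses zero at u₂ = 0.4062.
So (0.3500, -0.1659), (0.4500, f(u₁)), (0.4062, 0) are collinear:
f(u₁) = -0.1659 · (0.4500 − 0.4062) / (0.3500 − 0.4062) = -0.1659 · (0.043800)/(-0.056200) = 0.129296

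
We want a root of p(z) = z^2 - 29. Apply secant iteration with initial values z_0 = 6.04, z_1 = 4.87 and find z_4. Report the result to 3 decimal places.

p(6.04) = 7.48160, p(4.87) = -5.28310
z_2 = 4.87000 − (-5.28310)·(4.87000 − 6.04000) / (-5.28310 − 7.48160) = 4.87000 − (6.18123)/(-12.76470) = 5.35424
p(5.35424) = -0.33207
z_3 = 5.35424 − (-0.33207)·(5.35424 − 4.87000) / (-0.33207 − (-5.28310)) = 5.35424 − (-0.16080)/(4.95103) = 5.38672
p(5.38672) = 0.01678
z_4 = 5.38672 − 0.01678·(5.38672 − 5.35424) / (0.01678 − (-0.33207)) = 5.38672 − (0.00055)/(0.34886) = 5.38516

5.385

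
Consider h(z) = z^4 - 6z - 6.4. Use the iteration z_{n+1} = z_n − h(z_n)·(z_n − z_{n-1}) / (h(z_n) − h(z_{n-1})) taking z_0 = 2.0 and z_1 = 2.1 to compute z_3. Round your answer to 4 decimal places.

h(2.0) = -2.400000, h(2.1) = 0.448100
z_2 = 2.100000 − 0.448100·(2.100000 − 2.000000) / (0.448100 − (-2.400000)) = 2.100000 − (0.044810)/(2.848100) = 2.084267
h(2.084267) = -0.033807
z_3 = 2.084267 − (-0.033807)·(2.084267 − 2.100000) / (-0.033807 − 0.448100) = 2.084267 − (0.000532)/(-0.481907) = 2.085370

2.0854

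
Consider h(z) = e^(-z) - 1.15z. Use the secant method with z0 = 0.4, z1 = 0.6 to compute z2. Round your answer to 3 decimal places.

h(0.4) = 0.21032, h(0.6) = -0.14119
z2 = 0.60000 − (-0.14119)·(0.60000 − 0.40000) / (-0.14119 − 0.21032) = 0.60000 − (-0.02824)/(-0.35151) = 0.51967

0.520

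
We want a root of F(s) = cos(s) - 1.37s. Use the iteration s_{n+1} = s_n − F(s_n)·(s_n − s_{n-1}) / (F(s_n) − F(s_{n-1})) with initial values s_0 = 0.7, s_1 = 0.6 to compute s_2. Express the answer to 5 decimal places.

F(0.7) = -0.1941578, F(0.6) = 0.0033356
s_2 = 0.6000000 − 0.0033356·(0.6000000 − 0.7000000) / (0.0033356 − (-0.1941578)) = 0.6000000 − (-0.0003336)/(0.1974934) = 0.6016890

0.60169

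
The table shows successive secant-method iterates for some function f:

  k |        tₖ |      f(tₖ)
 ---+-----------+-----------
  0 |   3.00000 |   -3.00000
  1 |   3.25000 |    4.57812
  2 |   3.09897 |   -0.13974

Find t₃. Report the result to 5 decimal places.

t₃ = 3.09897 − (-0.13974)·(3.09897 − 3.25000) / (-0.13974 − 4.57812)
   = 3.09897 − (0.0211049)/(-4.7178600) = 3.1034434

3.10344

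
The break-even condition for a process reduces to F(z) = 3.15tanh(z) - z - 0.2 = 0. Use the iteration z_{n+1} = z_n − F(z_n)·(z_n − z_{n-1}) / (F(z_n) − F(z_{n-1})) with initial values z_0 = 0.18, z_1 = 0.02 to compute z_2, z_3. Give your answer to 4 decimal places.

F(0.18) = 0.180955, F(0.02) = -0.157008
z_2 = 0.020000 − (-0.157008)·(0.020000 − 0.180000) / (-0.157008 − 0.180955) = 0.020000 − (0.025121)/(-0.337963) = 0.094332
F(0.094332) = 0.001935
z_3 = 0.094332 − 0.001935·(0.094332 − 0.020000) / (0.001935 − (-0.157008)) = 0.094332 − (0.000144)/(0.158943) = 0.093427

0.0943, 0.0934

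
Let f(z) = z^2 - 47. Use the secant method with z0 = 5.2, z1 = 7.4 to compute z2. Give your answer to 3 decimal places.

6.784

f(5.2) = -19.96000, f(7.4) = 7.76000
z2 = 7.40000 − 7.76000·(7.40000 − 5.20000) / (7.76000 − (-19.96000)) = 7.40000 − (17.07200)/(27.72000) = 6.78413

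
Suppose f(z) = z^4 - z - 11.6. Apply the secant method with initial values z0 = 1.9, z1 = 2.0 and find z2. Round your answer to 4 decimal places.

1.9163

f(1.9) = -0.467900, f(2.0) = 2.400000
z2 = 2.000000 − 2.400000·(2.000000 − 1.900000) / (2.400000 − (-0.467900)) = 2.000000 − (0.240000)/(2.867900) = 1.916315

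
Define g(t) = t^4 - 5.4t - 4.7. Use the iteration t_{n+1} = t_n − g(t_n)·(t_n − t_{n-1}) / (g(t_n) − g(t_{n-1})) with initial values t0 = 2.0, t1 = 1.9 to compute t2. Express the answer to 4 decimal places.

1.9794

g(2.0) = 0.500000, g(1.9) = -1.927900
t2 = 1.900000 − (-1.927900)·(1.900000 − 2.000000) / (-1.927900 − 0.500000) = 1.900000 − (0.192790)/(-2.427900) = 1.979406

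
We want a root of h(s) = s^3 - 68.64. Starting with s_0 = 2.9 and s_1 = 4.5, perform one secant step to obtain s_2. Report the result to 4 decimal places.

3.9609

h(2.9) = -44.251000, h(4.5) = 22.485000
s_2 = 4.500000 − 22.485000·(4.500000 − 2.900000) / (22.485000 − (-44.251000)) = 4.500000 − (35.976000)/(66.736000) = 3.960921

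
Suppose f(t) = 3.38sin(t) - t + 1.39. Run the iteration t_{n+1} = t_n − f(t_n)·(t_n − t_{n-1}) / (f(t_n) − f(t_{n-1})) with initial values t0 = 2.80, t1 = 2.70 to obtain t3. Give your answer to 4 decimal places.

2.7330

f(2.80) = -0.277740, f(2.70) = 0.134544
t2 = 2.700000 − 0.134544·(2.700000 − 2.800000) / (0.134544 − (-0.277740)) = 2.700000 − (-0.013454)/(0.412284) = 2.732634
f(2.732634) = 0.001438
t3 = 2.732634 − 0.001438·(2.732634 − 2.700000) / (0.001438 − 0.134544) = 2.732634 − (0.000047)/(-0.133106) = 2.732986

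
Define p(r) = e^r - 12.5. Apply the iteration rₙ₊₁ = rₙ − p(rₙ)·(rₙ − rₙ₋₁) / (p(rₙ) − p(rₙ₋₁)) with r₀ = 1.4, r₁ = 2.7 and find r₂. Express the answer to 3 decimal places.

2.414

p(1.4) = -8.44480, p(2.7) = 2.37973
r₂ = 2.70000 − 2.37973·(2.70000 − 1.40000) / (2.37973 − (-8.44480)) = 2.70000 − (3.09365)/(10.82453) = 2.41420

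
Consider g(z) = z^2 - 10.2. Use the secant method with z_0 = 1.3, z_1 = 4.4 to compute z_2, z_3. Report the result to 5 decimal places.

2.79298, 3.12654

g(1.3) = -8.5100000, g(4.4) = 9.1600000
z_2 = 4.4000000 − 9.1600000·(4.4000000 − 1.3000000) / (9.1600000 − (-8.5100000)) = 4.4000000 − (28.3960000)/(17.6700000) = 2.7929825
g(2.7929825) = -2.3992490
z_3 = 2.7929825 − (-2.3992490)·(2.7929825 − 4.4000000) / (-2.3992490 − 9.1600000) = 2.7929825 − (3.8556352)/(-11.5592490) = 3.1265366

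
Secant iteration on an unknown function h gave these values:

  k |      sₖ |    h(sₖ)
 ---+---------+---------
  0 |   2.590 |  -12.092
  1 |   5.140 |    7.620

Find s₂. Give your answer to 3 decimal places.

4.154

s₂ = 5.140 − 7.620·(5.140 − 2.590) / (7.620 − (-12.092))
   = 5.140 − (19.43100)/(19.71200) = 4.15426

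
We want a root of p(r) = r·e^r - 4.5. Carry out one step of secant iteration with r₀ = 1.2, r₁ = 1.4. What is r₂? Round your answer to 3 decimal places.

1.261

p(1.2) = -0.51586, p(1.4) = 1.17728
r₂ = 1.40000 − 1.17728·(1.40000 − 1.20000) / (1.17728 − (-0.51586)) = 1.40000 − (0.23546)/(1.69314) = 1.26094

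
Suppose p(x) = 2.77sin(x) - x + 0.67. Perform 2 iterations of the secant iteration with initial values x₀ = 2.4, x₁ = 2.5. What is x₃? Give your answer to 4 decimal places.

p(2.4) = 0.141033, p(2.5) = -0.172232
x₂ = 2.500000 − (-0.172232)·(2.500000 − 2.400000) / (-0.172232 − 0.141033) = 2.500000 − (-0.017223)/(-0.313265) = 2.445020
p(2.445020) = 0.002190
x₃ = 2.445020 − 0.002190·(2.445020 − 2.500000) / (0.002190 − (-0.172232)) = 2.445020 − (-0.000120)/(0.174422) = 2.445711

2.4457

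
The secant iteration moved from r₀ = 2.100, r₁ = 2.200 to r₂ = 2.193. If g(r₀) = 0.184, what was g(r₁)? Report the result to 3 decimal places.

-0.014

The secant line through (2.100, 0.184) and (2.200, g(r₁)) crosses zero at r₂ = 2.193.
So (2.100, 0.184), (2.200, g(r₁)), (2.193, 0) are collinear:
g(r₁) = 0.184 · (2.200 − 2.193) / (2.100 − 2.193) = 0.184 · (0.00700)/(-0.09300) = -0.01385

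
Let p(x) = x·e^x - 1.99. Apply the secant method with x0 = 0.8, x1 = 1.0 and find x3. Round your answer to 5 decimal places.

p(0.8) = -0.2095673, p(1.0) = 0.7282818
x2 = 1.0000000 − 0.7282818·(1.0000000 − 0.8000000) / (0.7282818 − (-0.2095673)) = 1.0000000 − (0.1456564)/(0.9378491) = 0.8446910
p(0.8446910) = -0.0241854
x3 = 0.8446910 − (-0.0241854)·(0.8446910 − 1.0000000) / (-0.0241854 − 0.7282818) = 0.8446910 − (0.0037562)/(-0.7524673) = 0.8496829

0.84968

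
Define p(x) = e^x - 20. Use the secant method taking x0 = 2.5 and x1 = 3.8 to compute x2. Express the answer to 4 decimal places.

2.8125

p(2.5) = -7.817506, p(3.8) = 24.701184
x2 = 3.800000 − 24.701184·(3.800000 − 2.500000) / (24.701184 − (-7.817506)) = 3.800000 − (32.111540)/(32.518691) = 2.812521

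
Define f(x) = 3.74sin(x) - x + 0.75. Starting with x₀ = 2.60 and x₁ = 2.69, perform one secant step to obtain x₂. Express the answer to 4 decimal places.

f(2.60) = 0.077975, f(2.69) = -0.307867
x₂ = 2.690000 − (-0.307867)·(2.690000 − 2.600000) / (-0.307867 − 0.077975) = 2.690000 − (-0.027708)/(-0.385843) = 2.618188

2.6182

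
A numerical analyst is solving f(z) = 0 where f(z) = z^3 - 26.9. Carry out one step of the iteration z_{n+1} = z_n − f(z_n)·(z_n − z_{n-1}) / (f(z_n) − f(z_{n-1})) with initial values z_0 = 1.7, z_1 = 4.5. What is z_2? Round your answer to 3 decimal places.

f(1.7) = -21.98700, f(4.5) = 64.22500
z_2 = 4.50000 − 64.22500·(4.50000 − 1.70000) / (64.22500 − (-21.98700)) = 4.50000 − (179.83000)/(86.21200) = 2.41410

2.414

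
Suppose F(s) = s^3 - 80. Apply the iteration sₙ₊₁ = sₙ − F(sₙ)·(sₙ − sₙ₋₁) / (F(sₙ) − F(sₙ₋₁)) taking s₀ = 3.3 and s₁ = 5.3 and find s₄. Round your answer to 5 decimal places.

F(3.3) = -44.0630000, F(5.3) = 68.8770000
s₂ = 5.3000000 − 68.8770000·(5.3000000 − 3.3000000) / (68.8770000 − (-44.0630000)) = 5.3000000 − (137.7540000)/(112.9400000) = 4.0802904
F(4.0802904) = -12.0681836
s₃ = 4.0802904 − (-12.0681836)·(4.0802904 − 5.3000000) / (-12.0681836 − 68.8770000) = 4.0802904 − (14.7196792)/(-80.9451836) = 4.2621379
F(4.2621379) = -2.5747713
s₄ = 4.2621379 − (-2.5747713)·(4.2621379 − 4.0802904) / (-2.5747713 − (-12.0681836)) = 4.2621379 − (-0.4682157)/(9.4934123) = 4.3114580

4.31146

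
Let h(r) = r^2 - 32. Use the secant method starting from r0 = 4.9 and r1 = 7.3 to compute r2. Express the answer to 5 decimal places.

5.55492

h(4.9) = -7.9900000, h(7.3) = 21.2900000
r2 = 7.3000000 − 21.2900000·(7.3000000 − 4.9000000) / (21.2900000 − (-7.9900000)) = 7.3000000 − (51.0960000)/(29.2800000) = 5.5549180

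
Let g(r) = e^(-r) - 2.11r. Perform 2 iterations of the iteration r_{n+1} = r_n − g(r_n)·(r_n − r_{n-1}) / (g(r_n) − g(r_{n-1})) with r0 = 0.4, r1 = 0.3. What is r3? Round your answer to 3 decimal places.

g(0.4) = -0.17368, g(0.3) = 0.10782
r2 = 0.30000 − 0.10782·(0.30000 − 0.40000) / (0.10782 − (-0.17368)) = 0.30000 − (-0.01078)/(0.28150) = 0.33830
g(0.33830) = -0.00084
r3 = 0.33830 − (-0.00084)·(0.33830 − 0.30000) / (-0.00084 − 0.10782) = 0.33830 − (-0.00003)/(-0.10865) = 0.33801

0.338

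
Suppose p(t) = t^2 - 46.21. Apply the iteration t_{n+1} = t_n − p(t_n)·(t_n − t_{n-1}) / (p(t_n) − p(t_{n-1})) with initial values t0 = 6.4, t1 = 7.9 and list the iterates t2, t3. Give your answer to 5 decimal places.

6.76713, 6.79549

p(6.4) = -5.2500000, p(7.9) = 16.2000000
t2 = 7.9000000 − 16.2000000·(7.9000000 − 6.4000000) / (16.2000000 − (-5.2500000)) = 7.9000000 − (24.3000000)/(21.4500000) = 6.7671329
p(6.7671329) = -0.4159128
t3 = 6.7671329 − (-0.4159128)·(6.7671329 − 7.9000000) / (-0.4159128 − 16.2000000) = 6.7671329 − (0.4711739)/(-16.6159128) = 6.7954897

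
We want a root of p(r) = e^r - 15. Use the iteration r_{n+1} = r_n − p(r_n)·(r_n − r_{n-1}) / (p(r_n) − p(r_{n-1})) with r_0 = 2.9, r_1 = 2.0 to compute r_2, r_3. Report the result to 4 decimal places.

p(2.9) = 3.174145, p(2.0) = -7.610944
r_2 = 2.000000 − (-7.610944)·(2.000000 − 2.900000) / (-7.610944 − 3.174145) = 2.000000 − (6.849850)/(-10.785089) = 2.635122
p(2.635122) = -1.054984
r_3 = 2.635122 − (-1.054984)·(2.635122 − 2.000000) / (-1.054984 − (-7.610944)) = 2.635122 − (-0.670044)/(6.555960) = 2.737326

2.6351, 2.7373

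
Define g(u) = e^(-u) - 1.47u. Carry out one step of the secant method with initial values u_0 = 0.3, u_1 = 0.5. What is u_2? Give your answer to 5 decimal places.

g(0.3) = 0.2998182, g(0.5) = -0.1284693
u_2 = 0.5000000 − (-0.1284693)·(0.5000000 − 0.3000000) / (-0.1284693 − 0.2998182) = 0.5000000 − (-0.0256939)/(-0.4282876) = 0.4400079

0.44001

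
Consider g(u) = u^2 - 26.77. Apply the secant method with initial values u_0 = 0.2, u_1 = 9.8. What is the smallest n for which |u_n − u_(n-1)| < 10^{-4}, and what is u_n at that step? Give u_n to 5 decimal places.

n = 8, u_n = 5.17397

g(0.2) = -26.7300000, g(9.8) = 69.2700000
u_2 = 9.8000000 − 69.2700000·(9.6000000)/(96.0000000) = 2.8730000;  |Δ| = 6.9270000
g(2.8730000) = -18.5158710
u_3 = 2.8730000 − (-18.5158710)·(-6.9270000)/(-87.7858710) = 4.3340488;  |Δ| = 1.4610488
g(4.3340488) = -7.9860213
u_4 = 4.3340488 − (-7.9860213)·(1.4610488)/(10.5298497) = 5.4421336;  |Δ| = 1.1080848
g(5.4421336) = 2.8468179
u_5 = 5.4421336 − 2.8468179·(1.1080848)/(10.8328392) = 5.1509342;  |Δ| = 0.2911993
g(5.1509342) = -0.2378765
u_6 = 5.1509342 − (-0.2378765)·(-0.2911993)/(-3.0846944) = 5.1733901;  |Δ| = 0.0224559
g(5.1733901) = -0.0060349
u_7 = 5.1733901 − (-0.0060349)·(0.0224559)/(0.2318416) = 5.1739746;  |Δ| = 0.0005845
g(5.1739746) = 0.0000135
u_8 = 5.1739746 − 0.0000135·(0.0005845)/(0.0060483) = 5.1739733;  |Δ| = 0.0000013
|u_8 − u_7| = 0.0000013 < 10^{-4}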